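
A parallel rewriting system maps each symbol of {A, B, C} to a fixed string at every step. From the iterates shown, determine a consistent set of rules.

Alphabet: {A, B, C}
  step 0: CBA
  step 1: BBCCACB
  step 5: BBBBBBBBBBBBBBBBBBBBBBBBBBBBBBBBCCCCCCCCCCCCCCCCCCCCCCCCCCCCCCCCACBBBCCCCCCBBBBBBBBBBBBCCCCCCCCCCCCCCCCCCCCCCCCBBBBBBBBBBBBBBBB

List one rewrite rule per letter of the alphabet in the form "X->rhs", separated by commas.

A->ACB, B->CC, C->BB

  step 0 ⇒ step 1: CBA ⇒ BB·CC·ACB
    A ↦ ACB
    B ↦ CC
    C ↦ BB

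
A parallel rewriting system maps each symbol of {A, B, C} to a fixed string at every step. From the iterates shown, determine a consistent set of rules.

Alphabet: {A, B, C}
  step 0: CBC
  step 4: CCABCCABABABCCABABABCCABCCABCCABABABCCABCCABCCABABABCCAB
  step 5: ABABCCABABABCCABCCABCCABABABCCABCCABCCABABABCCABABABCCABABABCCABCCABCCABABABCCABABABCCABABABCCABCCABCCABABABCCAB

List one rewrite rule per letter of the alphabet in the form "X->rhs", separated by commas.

A->C, B->CAB, C->AB

  step 4 ⇒ step 5: CCABCCABABABCCABABABCCABCCABCCABABABCCABCCABCCABABABCCAB ⇒ AB·AB·C·CAB·AB·AB·C·CAB·C·CAB·C·CAB·AB·AB·C·CAB·C·CAB·C·CAB·AB·AB·C·CAB·AB·AB·C·CAB·AB·AB·C·CAB·C·CAB·C·CAB·AB·AB·C·CAB·AB·AB·C·CAB·AB·AB·C·CAB·C·CAB·C·CAB·AB·AB·C·CAB
    A ↦ C
    B ↦ CAB
    C ↦ AB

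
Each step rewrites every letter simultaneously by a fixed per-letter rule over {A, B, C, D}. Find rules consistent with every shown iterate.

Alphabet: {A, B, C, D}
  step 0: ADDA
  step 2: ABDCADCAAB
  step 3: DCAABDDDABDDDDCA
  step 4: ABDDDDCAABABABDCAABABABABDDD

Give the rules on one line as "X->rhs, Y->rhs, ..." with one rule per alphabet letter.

  step 3 ⇒ step 4: DCAABDDDABDDDDCA ⇒ AB·DD·D·D·CA·AB·AB·AB·D·CA·AB·AB·AB·AB·DD·D
    A ↦ D
    B ↦ CA
    C ↦ DD
    D ↦ AB

A->D, B->CA, C->DD, D->AB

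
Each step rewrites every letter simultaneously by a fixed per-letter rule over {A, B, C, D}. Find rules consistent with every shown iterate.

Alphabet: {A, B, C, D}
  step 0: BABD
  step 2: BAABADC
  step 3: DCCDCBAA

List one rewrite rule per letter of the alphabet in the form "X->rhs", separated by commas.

  step 2 ⇒ step 3: BAABADC ⇒ D·C·C·D·C·BA·A
    A ↦ C
    B ↦ D
    C ↦ A
    D ↦ BA

A->C, B->D, C->A, D->BA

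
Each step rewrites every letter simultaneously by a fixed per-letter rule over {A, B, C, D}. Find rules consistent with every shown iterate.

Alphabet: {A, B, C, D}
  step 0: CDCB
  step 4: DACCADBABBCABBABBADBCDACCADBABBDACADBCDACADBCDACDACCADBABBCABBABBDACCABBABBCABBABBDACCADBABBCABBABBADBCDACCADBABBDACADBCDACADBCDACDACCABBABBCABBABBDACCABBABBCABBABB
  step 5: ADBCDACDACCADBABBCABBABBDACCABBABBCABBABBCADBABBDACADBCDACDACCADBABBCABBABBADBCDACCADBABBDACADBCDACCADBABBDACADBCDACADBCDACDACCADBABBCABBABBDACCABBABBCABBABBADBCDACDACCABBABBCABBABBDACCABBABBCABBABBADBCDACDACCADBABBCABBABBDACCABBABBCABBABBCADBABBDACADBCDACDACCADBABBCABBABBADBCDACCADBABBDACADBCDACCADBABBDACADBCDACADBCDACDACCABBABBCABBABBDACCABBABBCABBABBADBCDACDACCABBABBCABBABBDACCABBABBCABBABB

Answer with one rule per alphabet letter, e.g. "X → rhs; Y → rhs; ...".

  step 4 ⇒ step 5: DACCADBABBCABBABBADBCDACCADBABBDACADBCDACADBCDACDACCADBABBCABBABBDACCABBABBCABBABBDACCADBABBCABBABBADBCDACCADBABBDACADBCDACADBCDACDACCABBABBCABBABBDACCABBABBCABBABB ⇒ ADB·C·DAC·DAC·C·ADB·ABB·C·ABB·ABB·DAC·C·ABB·ABB·C·ABB·ABB·C·ADB·ABB·DAC·ADB·C·DAC·DAC·C·ADB·ABB·C·ABB·ABB·ADB·C·DAC·C·ADB·ABB·DAC·ADB·C·DAC·C·ADB·ABB·DAC·ADB·C·DAC·ADB·C·DAC·DAC·C·ADB·ABB·C·ABB·ABB·DAC·C·ABB·ABB·C·ABB·ABB·ADB·C·DAC·DAC·C·ABB·ABB·C·ABB·ABB·DAC·C·ABB·ABB·C·ABB·ABB·ADB·C·DAC·DAC·C·ADB·ABB·C·ABB·ABB·DAC·C·ABB·ABB·C·ABB·ABB·C·ADB·ABB·DAC·ADB·C·DAC·DAC·C·ADB·ABB·C·ABB·ABB·ADB·C·DAC·C·ADB·ABB·DAC·ADB·C·DAC·C·ADB·ABB·DAC·ADB·C·DAC·ADB·C·DAC·DAC·C·ABB·ABB·C·ABB·ABB·DAC·C·ABB·ABB·C·ABB·ABB·ADB·C·DAC·DAC·C·ABB·ABB·C·ABB·ABB·DAC·C·ABB·ABB·C·ABB·ABB
    A ↦ C
    B ↦ ABB
    C ↦ DAC
    D ↦ ADB

A->C, B->ABB, C->DAC, D->ADB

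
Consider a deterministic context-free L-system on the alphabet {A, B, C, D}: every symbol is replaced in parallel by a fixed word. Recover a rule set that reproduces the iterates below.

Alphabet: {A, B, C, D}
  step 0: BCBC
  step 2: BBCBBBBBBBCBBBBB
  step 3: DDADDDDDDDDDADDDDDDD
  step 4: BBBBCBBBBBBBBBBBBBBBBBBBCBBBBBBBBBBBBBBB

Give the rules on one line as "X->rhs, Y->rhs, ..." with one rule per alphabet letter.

A->CB, B->D, C->ADD, D->BB

  step 3 ⇒ step 4: DDADDDDDDDDDADDDDDDD ⇒ BB·BB·CB·BB·BB·BB·BB·BB·BB·BB·BB·BB·CB·BB·BB·BB·BB·BB·BB·BB
    A ↦ CB
    D ↦ BB
  step 2 ⇒ step 3: BBCBBBBBBBCBBBBB ⇒ D·D·ADD·D·D·D·D·D·D·D·ADD·D·D·D·D·D
    B ↦ D
  step 2 ⇒ step 3: BBCBBBBBBBCBBBBB ⇒ D·D·ADD·D·D·D·D·D·D·D·ADD·D·D·D·D·D
    C ↦ ADD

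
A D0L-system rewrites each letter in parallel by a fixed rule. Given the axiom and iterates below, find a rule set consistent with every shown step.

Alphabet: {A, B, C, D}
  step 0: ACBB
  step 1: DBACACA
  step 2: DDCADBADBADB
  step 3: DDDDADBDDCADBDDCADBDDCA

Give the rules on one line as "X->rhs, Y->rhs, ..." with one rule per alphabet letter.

  step 2 ⇒ step 3: DDCADBADBADB ⇒ DD·DD·A·DB·DD·CA·DB·DD·CA·DB·DD·CA
    A ↦ DB
    B ↦ CA
    C ↦ A
    D ↦ DD

A->DB, B->CA, C->A, D->DD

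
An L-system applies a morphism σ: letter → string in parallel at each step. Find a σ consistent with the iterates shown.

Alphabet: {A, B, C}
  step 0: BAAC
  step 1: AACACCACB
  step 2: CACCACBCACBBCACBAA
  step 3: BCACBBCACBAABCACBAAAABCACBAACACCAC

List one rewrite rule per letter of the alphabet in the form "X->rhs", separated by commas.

A->CAC, B->AA, C->B

  step 2 ⇒ step 3: CACCACBCACBBCACBAA ⇒ B·CAC·B·B·CAC·B·AA·B·CAC·B·AA·AA·B·CAC·B·AA·CAC·CAC
    A ↦ CAC
    B ↦ AA
    C ↦ B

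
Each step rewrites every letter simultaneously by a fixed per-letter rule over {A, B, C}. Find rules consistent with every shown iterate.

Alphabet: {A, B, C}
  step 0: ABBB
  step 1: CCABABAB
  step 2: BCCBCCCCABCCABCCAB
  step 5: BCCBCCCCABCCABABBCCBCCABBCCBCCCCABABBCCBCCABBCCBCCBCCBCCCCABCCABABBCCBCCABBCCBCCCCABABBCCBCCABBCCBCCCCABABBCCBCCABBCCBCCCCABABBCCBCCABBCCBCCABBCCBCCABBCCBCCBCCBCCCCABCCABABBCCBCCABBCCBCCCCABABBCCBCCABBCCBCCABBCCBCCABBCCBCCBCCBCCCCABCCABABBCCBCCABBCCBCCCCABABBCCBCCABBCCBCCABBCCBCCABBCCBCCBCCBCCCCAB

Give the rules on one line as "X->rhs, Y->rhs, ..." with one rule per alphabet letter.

A->CC, B->AB, C->BCC

  step 1 ⇒ step 2: CCABABAB ⇒ BCC·BCC·CC·AB·CC·AB·CC·AB
    A ↦ CC
    B ↦ AB
    C ↦ BCC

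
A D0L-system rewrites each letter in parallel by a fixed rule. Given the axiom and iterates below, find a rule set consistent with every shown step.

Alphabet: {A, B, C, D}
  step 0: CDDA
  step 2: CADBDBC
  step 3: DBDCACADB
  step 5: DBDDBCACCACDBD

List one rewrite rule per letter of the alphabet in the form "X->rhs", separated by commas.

  step 2 ⇒ step 3: CADBDBC ⇒ DB·D·C·A·C·A·DB
    A ↦ D
    B ↦ A
    C ↦ DB
    D ↦ C

A->D, B->A, C->DB, D->C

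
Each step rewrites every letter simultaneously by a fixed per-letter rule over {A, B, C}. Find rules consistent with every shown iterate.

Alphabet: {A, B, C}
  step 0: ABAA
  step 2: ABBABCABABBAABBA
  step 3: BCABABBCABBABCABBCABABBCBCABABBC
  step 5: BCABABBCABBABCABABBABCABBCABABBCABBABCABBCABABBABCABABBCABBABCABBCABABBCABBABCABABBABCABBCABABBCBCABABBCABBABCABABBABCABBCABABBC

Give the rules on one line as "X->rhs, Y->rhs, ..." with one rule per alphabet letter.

A->BC, B->AB, C->BA

  step 2 ⇒ step 3: ABBABCABABBAABBA ⇒ BC·AB·AB·BC·AB·BA·BC·AB·BC·AB·AB·BC·BC·AB·AB·BC
    A ↦ BC
    B ↦ AB
    C ↦ BA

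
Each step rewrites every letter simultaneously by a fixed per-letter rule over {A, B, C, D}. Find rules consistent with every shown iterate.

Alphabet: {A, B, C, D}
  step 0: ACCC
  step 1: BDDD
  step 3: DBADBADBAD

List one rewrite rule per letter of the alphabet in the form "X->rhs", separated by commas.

A->B, B->C, C->D, D->AD

  step 0 ⇒ step 1: ACCC ⇒ B·D·D·D
    A ↦ B
    C ↦ D
    B ↦ C  (constrained at step 1)
    D ↦ AD  (constrained at step 1)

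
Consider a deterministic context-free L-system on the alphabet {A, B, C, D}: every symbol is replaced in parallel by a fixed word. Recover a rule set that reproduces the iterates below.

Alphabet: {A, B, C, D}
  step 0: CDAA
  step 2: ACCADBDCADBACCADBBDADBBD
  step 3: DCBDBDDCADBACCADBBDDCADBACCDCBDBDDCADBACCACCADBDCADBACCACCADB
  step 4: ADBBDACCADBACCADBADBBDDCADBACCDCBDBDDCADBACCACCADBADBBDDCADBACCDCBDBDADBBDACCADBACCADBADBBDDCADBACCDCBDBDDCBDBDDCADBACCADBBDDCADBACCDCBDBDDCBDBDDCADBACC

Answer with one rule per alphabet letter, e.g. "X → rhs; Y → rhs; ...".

A->DC, B->ACC, C->BD, D->ADB

  step 3 ⇒ step 4: DCBDBDDCADBACCADBBDDCADBACCDCBDBDDCADBACCACCADBDCADBACCACCADB ⇒ ADB·BD·ACC·ADB·ACC·ADB·ADB·BD·DC·ADB·ACC·DC·BD·BD·DC·ADB·ACC·ACC·ADB·ADB·BD·DC·ADB·ACC·DC·BD·BD·ADB·BD·ACC·ADB·ACC·ADB·ADB·BD·DC·ADB·ACC·DC·BD·BD·DC·BD·BD·DC·ADB·ACC·ADB·BD·DC·ADB·ACC·DC·BD·BD·DC·BD·BD·DC·ADB·ACC
    A ↦ DC
    B ↦ ACC
    C ↦ BD
    D ↦ ADB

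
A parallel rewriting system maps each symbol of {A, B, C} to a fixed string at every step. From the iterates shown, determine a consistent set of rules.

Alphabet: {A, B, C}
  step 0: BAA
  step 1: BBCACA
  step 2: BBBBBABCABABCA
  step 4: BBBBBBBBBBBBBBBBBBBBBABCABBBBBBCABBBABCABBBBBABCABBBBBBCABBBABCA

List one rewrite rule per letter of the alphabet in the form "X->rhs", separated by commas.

  step 1 ⇒ step 2: BBCACA ⇒ BB·BB·BAB·CA·BAB·CA
    A ↦ CA
    B ↦ BB
    C ↦ BAB

A->CA, B->BB, C->BAB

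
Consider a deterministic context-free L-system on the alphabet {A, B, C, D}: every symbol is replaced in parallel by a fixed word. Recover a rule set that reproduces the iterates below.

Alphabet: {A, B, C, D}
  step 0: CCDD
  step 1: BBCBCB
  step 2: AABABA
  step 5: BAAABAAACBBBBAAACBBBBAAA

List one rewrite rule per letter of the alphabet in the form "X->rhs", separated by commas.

  step 1 ⇒ step 2: BBCBCB ⇒ A·A·B·A·B·A
    B ↦ A
    C ↦ B
    A ↦ DCC  (constrained at step 2)
  step 0 ⇒ step 1: CCDD ⇒ B·B·CB·CB
    D ↦ CB

A->DCC, B->A, C->B, D->CB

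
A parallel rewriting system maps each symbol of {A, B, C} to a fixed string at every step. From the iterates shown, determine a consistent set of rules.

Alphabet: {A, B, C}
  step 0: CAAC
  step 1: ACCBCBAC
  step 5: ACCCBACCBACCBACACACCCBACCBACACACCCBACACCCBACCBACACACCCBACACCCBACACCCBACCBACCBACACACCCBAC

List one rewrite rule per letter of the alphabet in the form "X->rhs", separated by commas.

A->CB, B->C, C->AC

  step 0 ⇒ step 1: CAAC ⇒ AC·CB·CB·AC
    A ↦ CB
    C ↦ AC
    B ↦ C  (constrained at step 1)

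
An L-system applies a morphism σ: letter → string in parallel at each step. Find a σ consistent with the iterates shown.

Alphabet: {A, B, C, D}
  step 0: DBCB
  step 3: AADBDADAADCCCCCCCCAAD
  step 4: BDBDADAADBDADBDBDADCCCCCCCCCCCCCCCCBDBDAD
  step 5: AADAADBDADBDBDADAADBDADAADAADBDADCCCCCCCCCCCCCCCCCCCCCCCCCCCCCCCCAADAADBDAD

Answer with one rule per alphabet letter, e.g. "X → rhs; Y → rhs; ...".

  step 4 ⇒ step 5: BDBDADAADBDADBDBDADCCCCCCCCCCCCCCCCBDBDAD ⇒ A·AD·A·AD·BD·AD·BD·BD·AD·A·AD·BD·AD·A·AD·A·AD·BD·AD·CC·CC·CC·CC·CC·CC·CC·CC·CC·CC·CC·CC·CC·CC·CC·CC·A·AD·A·AD·BD·AD
    A ↦ BD
    B ↦ A
    C ↦ CC
    D ↦ AD

A->BD, B->A, C->CC, D->AD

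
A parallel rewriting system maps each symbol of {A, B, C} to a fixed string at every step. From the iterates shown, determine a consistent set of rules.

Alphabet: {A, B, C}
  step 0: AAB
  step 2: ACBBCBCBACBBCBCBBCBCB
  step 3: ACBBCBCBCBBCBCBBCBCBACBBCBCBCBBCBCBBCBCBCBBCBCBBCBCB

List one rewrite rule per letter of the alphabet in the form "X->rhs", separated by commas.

A->ACB, B->CB, C->BCB

  step 2 ⇒ step 3: ACBBCBCBACBBCBCBBCBCB ⇒ ACB·BCB·CB·CB·BCB·CB·BCB·CB·ACB·BCB·CB·CB·BCB·CB·BCB·CB·CB·BCB·CB·BCB·CB
    A ↦ ACB
    B ↦ CB
    C ↦ BCB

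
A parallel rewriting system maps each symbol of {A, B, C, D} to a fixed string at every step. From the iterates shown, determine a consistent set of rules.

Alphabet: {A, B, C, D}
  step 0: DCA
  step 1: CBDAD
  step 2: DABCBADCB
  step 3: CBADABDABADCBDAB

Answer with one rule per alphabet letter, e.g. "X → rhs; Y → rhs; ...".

  step 2 ⇒ step 3: DABCBADCB ⇒ CB·AD·AB·D·AB·AD·CB·D·AB
    A ↦ AD
    B ↦ AB
    C ↦ D
    D ↦ CB

A->AD, B->AB, C->D, D->CB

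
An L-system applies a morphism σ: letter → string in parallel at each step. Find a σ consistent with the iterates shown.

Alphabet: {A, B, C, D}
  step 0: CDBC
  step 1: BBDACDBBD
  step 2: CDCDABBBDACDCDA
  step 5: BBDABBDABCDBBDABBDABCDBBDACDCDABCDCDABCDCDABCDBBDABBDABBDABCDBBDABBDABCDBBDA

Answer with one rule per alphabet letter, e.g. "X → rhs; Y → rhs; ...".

  step 1 ⇒ step 2: BBDACDBBD ⇒ CD·CD·A·B·BBD·A·CD·CD·A
    A ↦ B
    B ↦ CD
    C ↦ BBD
    D ↦ A

A->B, B->CD, C->BBD, D->A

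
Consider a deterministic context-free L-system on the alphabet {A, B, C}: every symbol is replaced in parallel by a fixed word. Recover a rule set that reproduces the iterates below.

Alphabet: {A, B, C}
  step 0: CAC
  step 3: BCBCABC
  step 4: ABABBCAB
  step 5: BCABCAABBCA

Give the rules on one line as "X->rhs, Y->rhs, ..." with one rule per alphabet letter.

  step 4 ⇒ step 5: ABABBCAB ⇒ BC·A·BC·A·A·B·BC·A
    A ↦ BC
    B ↦ A
    C ↦ B

A->BC, B->A, C->B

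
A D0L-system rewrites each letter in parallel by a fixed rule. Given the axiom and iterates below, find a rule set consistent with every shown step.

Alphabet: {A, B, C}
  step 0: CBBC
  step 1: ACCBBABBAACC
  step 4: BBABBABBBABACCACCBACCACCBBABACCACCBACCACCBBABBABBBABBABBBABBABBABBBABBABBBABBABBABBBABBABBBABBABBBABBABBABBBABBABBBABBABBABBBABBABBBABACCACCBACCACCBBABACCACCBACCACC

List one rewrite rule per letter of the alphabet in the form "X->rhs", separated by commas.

  step 0 ⇒ step 1: CBBC ⇒ ACC·BBA·BBA·ACC
    B ↦ BBA
    C ↦ ACC
    A ↦ B  (constrained at step 1)

A->B, B->BBA, C->ACC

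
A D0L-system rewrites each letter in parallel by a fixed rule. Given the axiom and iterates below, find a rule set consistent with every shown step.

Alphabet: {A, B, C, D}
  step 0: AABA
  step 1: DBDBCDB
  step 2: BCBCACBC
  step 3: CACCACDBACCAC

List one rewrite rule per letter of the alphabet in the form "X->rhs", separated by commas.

  step 2 ⇒ step 3: BCBCACBC ⇒ C·AC·C·AC·DB·AC·C·AC
    A ↦ DB
    B ↦ C
    C ↦ AC
  step 1 ⇒ step 2: DBDBCDB ⇒ B·C·B·C·AC·B·C
    D ↦ B

A->DB, B->C, C->AC, D->B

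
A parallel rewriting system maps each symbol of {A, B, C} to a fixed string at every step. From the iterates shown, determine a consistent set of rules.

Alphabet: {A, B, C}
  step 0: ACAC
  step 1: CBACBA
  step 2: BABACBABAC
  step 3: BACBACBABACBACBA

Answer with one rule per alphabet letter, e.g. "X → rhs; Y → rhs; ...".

  step 2 ⇒ step 3: BABACBABAC ⇒ BA·C·BA·C·BA·BA·C·BA·C·BA
    A ↦ C
    B ↦ BA
    C ↦ BA

A->C, B->BA, C->BA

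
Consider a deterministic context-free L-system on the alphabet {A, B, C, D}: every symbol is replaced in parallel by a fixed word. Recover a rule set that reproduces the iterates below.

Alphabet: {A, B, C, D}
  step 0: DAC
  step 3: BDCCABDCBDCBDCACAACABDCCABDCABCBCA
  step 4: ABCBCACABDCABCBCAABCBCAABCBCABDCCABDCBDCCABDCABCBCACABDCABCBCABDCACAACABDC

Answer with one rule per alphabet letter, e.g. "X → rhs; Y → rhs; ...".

  step 3 ⇒ step 4: BDCCABDCBDCBDCACAACABDCCABDCABCBCA ⇒ A·BCB·CA·CA·BDC·A·BCB·CA·A·BCB·CA·A·BCB·CA·BDC·CA·BDC·BDC·CA·BDC·A·BCB·CA·CA·BDC·A·BCB·CA·BDC·A·CA·A·CA·BDC
    A ↦ BDC
    B ↦ A
    C ↦ CA
    D ↦ BCB

A->BDC, B->A, C->CA, D->BCB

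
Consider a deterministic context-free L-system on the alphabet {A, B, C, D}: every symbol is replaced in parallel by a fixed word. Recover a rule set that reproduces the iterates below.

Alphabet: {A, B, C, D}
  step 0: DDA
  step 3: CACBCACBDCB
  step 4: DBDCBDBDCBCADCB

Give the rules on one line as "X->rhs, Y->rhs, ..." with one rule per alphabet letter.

  step 3 ⇒ step 4: CACBCACBDCB ⇒ D·B·D·CB·D·B·D·CB·CA·D·CB
    A ↦ B
    B ↦ CB
    C ↦ D
    D ↦ CA

A->B, B->CB, C->D, D->CA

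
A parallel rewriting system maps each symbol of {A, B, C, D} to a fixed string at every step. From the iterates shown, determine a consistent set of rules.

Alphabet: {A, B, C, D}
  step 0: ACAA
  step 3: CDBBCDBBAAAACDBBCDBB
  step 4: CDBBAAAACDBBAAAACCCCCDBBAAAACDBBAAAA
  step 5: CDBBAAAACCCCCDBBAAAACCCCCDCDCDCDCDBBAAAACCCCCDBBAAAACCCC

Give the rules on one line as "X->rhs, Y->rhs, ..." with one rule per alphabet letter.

A->C, B->AA, C->CD, D->BB

  step 4 ⇒ step 5: CDBBAAAACDBBAAAACCCCCDBBAAAACDBBAAAA ⇒ CD·BB·AA·AA·C·C·C·C·CD·BB·AA·AA·C·C·C·C·CD·CD·CD·CD·CD·BB·AA·AA·C·C·C·C·CD·BB·AA·AA·C·C·C·C
    A ↦ C
    B ↦ AA
    C ↦ CD
    D ↦ BB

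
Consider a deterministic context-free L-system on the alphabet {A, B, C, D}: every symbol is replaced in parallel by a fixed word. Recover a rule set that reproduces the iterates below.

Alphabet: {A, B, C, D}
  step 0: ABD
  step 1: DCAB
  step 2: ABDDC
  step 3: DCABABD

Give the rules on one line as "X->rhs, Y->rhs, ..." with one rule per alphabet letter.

A->D, B->C, C->D, D->AB

  step 2 ⇒ step 3: ABDDC ⇒ D·C·AB·AB·D
    A ↦ D
    B ↦ C
    C ↦ D
    D ↦ AB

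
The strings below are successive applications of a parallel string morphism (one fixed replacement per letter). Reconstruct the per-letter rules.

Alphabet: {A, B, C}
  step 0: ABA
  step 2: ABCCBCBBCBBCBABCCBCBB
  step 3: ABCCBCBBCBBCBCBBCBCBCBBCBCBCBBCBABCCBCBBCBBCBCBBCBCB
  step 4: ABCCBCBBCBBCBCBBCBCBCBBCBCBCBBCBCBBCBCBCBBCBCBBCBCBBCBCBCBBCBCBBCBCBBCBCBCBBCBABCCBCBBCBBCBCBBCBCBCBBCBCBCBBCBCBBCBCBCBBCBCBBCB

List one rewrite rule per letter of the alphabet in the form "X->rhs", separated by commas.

A->ABC, B->CB, C->CBB

  step 3 ⇒ step 4: ABCCBCBBCBBCBCBBCBCBCBBCBCBCBBCBABCCBCBBCBBCBCBBCBCB ⇒ ABC·CB·CBB·CBB·CB·CBB·CB·CB·CBB·CB·CB·CBB·CB·CBB·CB·CB·CBB·CB·CBB·CB·CBB·CB·CB·CBB·CB·CBB·CB·CBB·CB·CB·CBB·CB·ABC·CB·CBB·CBB·CB·CBB·CB·CB·CBB·CB·CB·CBB·CB·CBB·CB·CB·CBB·CB·CBB·CB
    A ↦ ABC
    B ↦ CB
    C ↦ CBB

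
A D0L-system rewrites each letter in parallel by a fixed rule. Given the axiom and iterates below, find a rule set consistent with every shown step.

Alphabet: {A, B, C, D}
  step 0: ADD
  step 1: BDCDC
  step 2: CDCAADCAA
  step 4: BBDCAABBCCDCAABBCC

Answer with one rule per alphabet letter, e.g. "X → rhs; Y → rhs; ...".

  step 1 ⇒ step 2: BDCDC ⇒ C·DC·AA·DC·AA
    B ↦ C
    C ↦ AA
    D ↦ DC
  step 0 ⇒ step 1: ADD ⇒ B·DC·DC
    A ↦ B

A->B, B->C, C->AA, D->DC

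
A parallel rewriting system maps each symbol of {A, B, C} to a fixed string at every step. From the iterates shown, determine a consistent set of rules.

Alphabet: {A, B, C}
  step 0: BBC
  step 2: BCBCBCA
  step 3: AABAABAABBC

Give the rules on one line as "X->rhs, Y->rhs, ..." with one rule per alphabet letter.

A->BC, B->A, C->AB

  step 2 ⇒ step 3: BCBCBCA ⇒ A·AB·A·AB·A·AB·BC
    A ↦ BC
    B ↦ A
    C ↦ AB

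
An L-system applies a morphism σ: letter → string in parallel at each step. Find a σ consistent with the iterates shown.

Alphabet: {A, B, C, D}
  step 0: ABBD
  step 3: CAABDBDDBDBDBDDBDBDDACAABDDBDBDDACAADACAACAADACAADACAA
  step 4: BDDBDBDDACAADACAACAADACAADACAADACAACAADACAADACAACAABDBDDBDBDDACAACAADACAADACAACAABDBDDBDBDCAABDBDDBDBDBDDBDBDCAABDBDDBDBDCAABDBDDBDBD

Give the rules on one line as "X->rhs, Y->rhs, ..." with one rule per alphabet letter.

A->BD, B->DA, C->BDD, D->CAA

  step 3 ⇒ step 4: CAABDBDDBDBDBDDBDBDDACAABDDBDBDDACAADACAACAADACAADACAA ⇒ BDD·BD·BD·DA·CAA·DA·CAA·CAA·DA·CAA·DA·CAA·DA·CAA·CAA·DA·CAA·DA·CAA·CAA·BD·BDD·BD·BD·DA·CAA·CAA·DA·CAA·DA·CAA·CAA·BD·BDD·BD·BD·CAA·BD·BDD·BD·BD·BDD·BD·BD·CAA·BD·BDD·BD·BD·CAA·BD·BDD·BD·BD
    A ↦ BD
    B ↦ DA
    C ↦ BDD
    D ↦ CAA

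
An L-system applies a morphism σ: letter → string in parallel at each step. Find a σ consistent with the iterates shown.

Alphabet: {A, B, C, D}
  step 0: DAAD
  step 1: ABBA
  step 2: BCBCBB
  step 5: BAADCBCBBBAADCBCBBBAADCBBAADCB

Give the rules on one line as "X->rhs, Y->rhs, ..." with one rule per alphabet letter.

  step 1 ⇒ step 2: ABBA ⇒ B·CB·CB·B
    A ↦ B
    B ↦ CB
    C ↦ AD  (constrained at step 2)
  step 0 ⇒ step 1: DAAD ⇒ A·B·B·A
    D ↦ A

A->B, B->CB, C->AD, D->A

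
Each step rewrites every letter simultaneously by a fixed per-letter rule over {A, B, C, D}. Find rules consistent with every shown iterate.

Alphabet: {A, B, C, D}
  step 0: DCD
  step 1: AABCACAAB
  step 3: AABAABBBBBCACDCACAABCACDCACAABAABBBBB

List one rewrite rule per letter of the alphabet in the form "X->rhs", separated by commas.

A->D, B->BB, C->CAC, D->AAB

  step 0 ⇒ step 1: DCD ⇒ AAB·CAC·AAB
    C ↦ CAC
    D ↦ AAB
    A ↦ D  (constrained at step 1)
    B ↦ BB  (constrained at step 1)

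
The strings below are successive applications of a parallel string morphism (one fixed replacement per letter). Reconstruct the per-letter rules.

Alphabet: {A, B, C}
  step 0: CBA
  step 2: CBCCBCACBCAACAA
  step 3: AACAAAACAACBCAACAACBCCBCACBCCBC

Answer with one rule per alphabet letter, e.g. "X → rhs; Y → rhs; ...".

  step 2 ⇒ step 3: CBCCBCACBCAACAA ⇒ A·ACA·A·A·ACA·A·CBC·A·ACA·A·CBC·CBC·A·CBC·CBC
    A ↦ CBC
    B ↦ ACA
    C ↦ A

A->CBC, B->ACA, C->A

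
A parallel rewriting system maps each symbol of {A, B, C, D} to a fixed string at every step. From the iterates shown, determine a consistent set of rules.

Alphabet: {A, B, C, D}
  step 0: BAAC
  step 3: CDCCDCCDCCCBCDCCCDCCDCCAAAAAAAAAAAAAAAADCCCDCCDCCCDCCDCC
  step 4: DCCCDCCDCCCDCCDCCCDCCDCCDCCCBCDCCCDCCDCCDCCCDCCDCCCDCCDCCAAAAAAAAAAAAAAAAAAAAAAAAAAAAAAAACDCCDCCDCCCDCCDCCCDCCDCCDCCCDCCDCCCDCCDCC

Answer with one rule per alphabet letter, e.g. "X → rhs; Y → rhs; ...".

A->AA, B->CBC, C->DCC, D->C

  step 3 ⇒ step 4: CDCCDCCDCCCBCDCCCDCCDCCAAAAAAAAAAAAAAAADCCCDCCDCCCDCCDCC ⇒ DCC·C·DCC·DCC·C·DCC·DCC·C·DCC·DCC·DCC·CBC·DCC·C·DCC·DCC·DCC·C·DCC·DCC·C·DCC·DCC·AA·AA·AA·AA·AA·AA·AA·AA·AA·AA·AA·AA·AA·AA·AA·AA·C·DCC·DCC·DCC·C·DCC·DCC·C·DCC·DCC·DCC·C·DCC·DCC·C·DCC·DCC
    A ↦ AA
    B ↦ CBC
    C ↦ DCC
    D ↦ C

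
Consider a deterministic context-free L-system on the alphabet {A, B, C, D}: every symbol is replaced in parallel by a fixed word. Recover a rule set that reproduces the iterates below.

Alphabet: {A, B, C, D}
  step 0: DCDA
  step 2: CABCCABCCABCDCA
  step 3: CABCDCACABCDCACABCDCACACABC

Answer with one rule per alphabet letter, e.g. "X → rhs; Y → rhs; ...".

A->BC, B->D, C->CA, D->CA

  step 2 ⇒ step 3: CABCCABCCABCDCA ⇒ CA·BC·D·CA·CA·BC·D·CA·CA·BC·D·CA·CA·CA·BC
    A ↦ BC
    B ↦ D
    C ↦ CA
    D ↦ CA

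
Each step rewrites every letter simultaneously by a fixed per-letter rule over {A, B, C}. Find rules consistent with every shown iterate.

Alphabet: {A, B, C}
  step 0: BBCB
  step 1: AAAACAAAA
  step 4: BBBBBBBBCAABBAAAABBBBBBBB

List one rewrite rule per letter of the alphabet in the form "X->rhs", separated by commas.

A->B, B->AA, C->CAA

  step 0 ⇒ step 1: BBCB ⇒ AA·AA·CAA·AA
    B ↦ AA
    C ↦ CAA
    A ↦ B  (constrained at step 1)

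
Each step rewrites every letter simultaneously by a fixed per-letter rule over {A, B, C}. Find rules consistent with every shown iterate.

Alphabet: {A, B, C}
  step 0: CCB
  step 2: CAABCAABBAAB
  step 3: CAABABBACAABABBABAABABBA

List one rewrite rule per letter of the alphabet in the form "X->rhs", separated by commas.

A->AB, B->BA, C->CA

  step 2 ⇒ step 3: CAABCAABBAAB ⇒ CA·AB·AB·BA·CA·AB·AB·BA·BA·AB·AB·BA
    A ↦ AB
    B ↦ BA
    C ↦ CA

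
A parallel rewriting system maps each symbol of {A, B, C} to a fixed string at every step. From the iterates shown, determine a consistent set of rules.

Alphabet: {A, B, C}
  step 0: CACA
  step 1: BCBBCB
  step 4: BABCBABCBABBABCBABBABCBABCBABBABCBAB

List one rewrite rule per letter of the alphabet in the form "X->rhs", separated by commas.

A->CB, B->AB, C->B

  step 0 ⇒ step 1: CACA ⇒ B·CB·B·CB
    A ↦ CB
    C ↦ B
    B ↦ AB  (constrained at step 1)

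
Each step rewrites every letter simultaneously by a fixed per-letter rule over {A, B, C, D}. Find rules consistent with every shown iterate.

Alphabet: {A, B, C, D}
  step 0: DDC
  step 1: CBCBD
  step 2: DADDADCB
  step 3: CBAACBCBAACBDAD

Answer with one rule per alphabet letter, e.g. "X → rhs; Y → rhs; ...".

  step 2 ⇒ step 3: DADDADCB ⇒ CB·AA·CB·CB·AA·CB·D·AD
    A ↦ AA
    B ↦ AD
    C ↦ D
    D ↦ CB

A->AA, B->AD, C->D, D->CB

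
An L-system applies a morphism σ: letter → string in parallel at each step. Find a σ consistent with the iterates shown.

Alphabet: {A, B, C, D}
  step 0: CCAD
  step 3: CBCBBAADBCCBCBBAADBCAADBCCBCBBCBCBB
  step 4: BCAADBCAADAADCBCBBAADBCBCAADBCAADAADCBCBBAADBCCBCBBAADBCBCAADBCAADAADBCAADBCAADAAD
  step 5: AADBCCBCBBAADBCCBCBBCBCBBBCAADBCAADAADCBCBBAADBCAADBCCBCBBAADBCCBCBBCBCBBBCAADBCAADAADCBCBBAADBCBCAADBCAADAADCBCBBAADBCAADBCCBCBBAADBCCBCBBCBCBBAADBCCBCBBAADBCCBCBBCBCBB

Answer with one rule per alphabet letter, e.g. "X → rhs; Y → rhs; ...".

A->CB, B->AAD, C->BC, D->B

  step 4 ⇒ step 5: BCAADBCAADAADCBCBBAADBCBCAADBCAADAADCBCBBAADBCCBCBBAADBCBCAADBCAADAADBCAADBCAADAAD ⇒ AAD·BC·CB·CB·B·AAD·BC·CB·CB·B·CB·CB·B·BC·AAD·BC·AAD·AAD·CB·CB·B·AAD·BC·AAD·BC·CB·CB·B·AAD·BC·CB·CB·B·CB·CB·B·BC·AAD·BC·AAD·AAD·CB·CB·B·AAD·BC·BC·AAD·BC·AAD·AAD·CB·CB·B·AAD·BC·AAD·BC·CB·CB·B·AAD·BC·CB·CB·B·CB·CB·B·AAD·BC·CB·CB·B·AAD·BC·CB·CB·B·CB·CB·B
    A ↦ CB
    B ↦ AAD
    C ↦ BC
    D ↦ B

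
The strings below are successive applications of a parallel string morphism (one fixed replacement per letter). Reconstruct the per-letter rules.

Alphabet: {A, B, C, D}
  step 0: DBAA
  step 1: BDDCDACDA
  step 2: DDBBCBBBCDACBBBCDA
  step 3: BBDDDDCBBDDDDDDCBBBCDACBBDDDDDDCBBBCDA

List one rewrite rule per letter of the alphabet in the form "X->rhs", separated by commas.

A->CDA, B->DD, C->CBB, D->B

  step 2 ⇒ step 3: DDBBCBBBCDACBBBCDA ⇒ B·B·DD·DD·CBB·DD·DD·DD·CBB·B·CDA·CBB·DD·DD·DD·CBB·B·CDA
    A ↦ CDA
    B ↦ DD
    C ↦ CBB
    D ↦ B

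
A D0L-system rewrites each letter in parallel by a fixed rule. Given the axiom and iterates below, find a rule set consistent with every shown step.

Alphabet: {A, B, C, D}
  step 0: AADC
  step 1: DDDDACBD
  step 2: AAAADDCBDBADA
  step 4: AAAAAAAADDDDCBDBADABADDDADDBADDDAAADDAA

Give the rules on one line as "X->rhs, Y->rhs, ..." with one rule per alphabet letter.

  step 1 ⇒ step 2: DDDDACBD ⇒ A·A·A·A·DD·CBD·BAD·A
    A ↦ DD
    B ↦ BAD
    C ↦ CBD
    D ↦ A

A->DD, B->BAD, C->CBD, D->A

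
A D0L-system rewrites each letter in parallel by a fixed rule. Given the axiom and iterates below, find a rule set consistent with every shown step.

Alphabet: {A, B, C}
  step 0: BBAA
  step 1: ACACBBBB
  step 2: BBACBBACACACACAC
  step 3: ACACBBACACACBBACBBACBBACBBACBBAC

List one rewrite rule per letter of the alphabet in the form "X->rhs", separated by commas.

  step 2 ⇒ step 3: BBACBBACACACACAC ⇒ AC·AC·BB·AC·AC·AC·BB·AC·BB·AC·BB·AC·BB·AC·BB·AC
    A ↦ BB
    B ↦ AC
    C ↦ AC

A->BB, B->AC, C->AC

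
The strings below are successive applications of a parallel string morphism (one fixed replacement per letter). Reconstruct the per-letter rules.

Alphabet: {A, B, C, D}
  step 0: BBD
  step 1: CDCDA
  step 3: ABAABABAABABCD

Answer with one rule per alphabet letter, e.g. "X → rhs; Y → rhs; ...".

A->AB, B->CD, C->AD, D->A

  step 0 ⇒ step 1: BBD ⇒ CD·CD·A
    B ↦ CD
    D ↦ A
    A ↦ AB  (constrained at step 1)
    C ↦ AD  (constrained at step 1)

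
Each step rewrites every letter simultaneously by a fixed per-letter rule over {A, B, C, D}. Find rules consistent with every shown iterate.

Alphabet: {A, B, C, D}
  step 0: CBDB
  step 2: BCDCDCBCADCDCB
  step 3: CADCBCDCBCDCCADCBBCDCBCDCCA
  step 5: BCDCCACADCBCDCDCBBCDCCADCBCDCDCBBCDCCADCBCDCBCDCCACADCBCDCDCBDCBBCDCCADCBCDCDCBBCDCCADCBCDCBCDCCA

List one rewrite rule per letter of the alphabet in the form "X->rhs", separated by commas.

  step 2 ⇒ step 3: BCDCDCBCADCDCB ⇒ CA·DC·BC·DC·BC·DC·CA·DC·B·BC·DC·BC·DC·CA
    A ↦ B
    B ↦ CA
    C ↦ DC
    D ↦ BC

A->B, B->CA, C->DC, D->BC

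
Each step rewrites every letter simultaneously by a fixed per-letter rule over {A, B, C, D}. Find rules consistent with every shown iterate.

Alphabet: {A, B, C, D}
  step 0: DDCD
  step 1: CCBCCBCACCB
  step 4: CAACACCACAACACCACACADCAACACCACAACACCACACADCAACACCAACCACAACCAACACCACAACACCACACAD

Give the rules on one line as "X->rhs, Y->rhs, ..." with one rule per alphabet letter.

  step 0 ⇒ step 1: DDCD ⇒ CCB·CCB·CA·CCB
    C ↦ CA
    D ↦ CCB
    A ↦ AC  (constrained at step 1)
    B ↦ D  (constrained at step 1)

A->AC, B->D, C->CA, D->CCB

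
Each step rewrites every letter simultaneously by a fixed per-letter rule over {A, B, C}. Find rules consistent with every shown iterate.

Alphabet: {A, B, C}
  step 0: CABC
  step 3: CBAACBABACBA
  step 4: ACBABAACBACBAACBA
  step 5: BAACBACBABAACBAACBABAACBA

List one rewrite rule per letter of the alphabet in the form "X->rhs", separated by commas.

A->BA, B->C, C->A

  step 4 ⇒ step 5: ACBABAACBACBAACBA ⇒ BA·A·C·BA·C·BA·BA·A·C·BA·A·C·BA·BA·A·C·BA
    A ↦ BA
    B ↦ C
    C ↦ A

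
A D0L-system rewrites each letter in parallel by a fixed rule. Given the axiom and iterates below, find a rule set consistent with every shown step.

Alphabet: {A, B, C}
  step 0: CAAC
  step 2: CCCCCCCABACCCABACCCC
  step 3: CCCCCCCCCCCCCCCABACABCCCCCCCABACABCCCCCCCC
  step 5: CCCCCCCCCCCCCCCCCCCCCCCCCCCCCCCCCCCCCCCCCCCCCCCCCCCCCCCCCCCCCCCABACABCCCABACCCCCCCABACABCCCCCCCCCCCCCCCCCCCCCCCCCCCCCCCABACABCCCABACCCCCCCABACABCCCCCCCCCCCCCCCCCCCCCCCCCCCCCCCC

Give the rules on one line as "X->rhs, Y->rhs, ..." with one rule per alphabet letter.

A->CAB, B->A, C->CC

  step 2 ⇒ step 3: CCCCCCCABACCCABACCCC ⇒ CC·CC·CC·CC·CC·CC·CC·CAB·A·CAB·CC·CC·CC·CAB·A·CAB·CC·CC·CC·CC
    A ↦ CAB
    B ↦ A
    C ↦ CC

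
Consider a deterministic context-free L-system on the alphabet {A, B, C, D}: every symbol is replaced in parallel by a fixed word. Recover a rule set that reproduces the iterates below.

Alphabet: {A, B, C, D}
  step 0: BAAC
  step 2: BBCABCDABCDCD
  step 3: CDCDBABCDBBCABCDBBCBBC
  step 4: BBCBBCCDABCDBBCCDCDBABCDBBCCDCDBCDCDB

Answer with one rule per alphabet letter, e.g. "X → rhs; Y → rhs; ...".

A->AB, B->CD, C->B, D->BC

  step 3 ⇒ step 4: CDCDBABCDBBCABCDBBCBBC ⇒ B·BC·B·BC·CD·AB·CD·B·BC·CD·CD·B·AB·CD·B·BC·CD·CD·B·CD·CD·B
    A ↦ AB
    B ↦ CD
    C ↦ B
    D ↦ BC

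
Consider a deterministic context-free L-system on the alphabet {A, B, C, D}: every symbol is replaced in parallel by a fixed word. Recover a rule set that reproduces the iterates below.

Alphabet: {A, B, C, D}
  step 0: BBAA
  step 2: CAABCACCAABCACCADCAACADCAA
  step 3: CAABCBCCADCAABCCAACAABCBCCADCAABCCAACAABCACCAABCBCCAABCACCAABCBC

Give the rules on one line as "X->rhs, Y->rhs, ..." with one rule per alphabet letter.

  step 2 ⇒ step 3: CAABCACCAABCACCADCAACADCAA ⇒ CAA·BC·BC·CAD·CAA·BC·CAA·CAA·BC·BC·CAD·CAA·BC·CAA·CAA·BC·AC·CAA·BC·BC·CAA·BC·AC·CAA·BC·BC
    A ↦ BC
    B ↦ CAD
    C ↦ CAA
    D ↦ AC

A->BC, B->CAD, C->CAA, D->AC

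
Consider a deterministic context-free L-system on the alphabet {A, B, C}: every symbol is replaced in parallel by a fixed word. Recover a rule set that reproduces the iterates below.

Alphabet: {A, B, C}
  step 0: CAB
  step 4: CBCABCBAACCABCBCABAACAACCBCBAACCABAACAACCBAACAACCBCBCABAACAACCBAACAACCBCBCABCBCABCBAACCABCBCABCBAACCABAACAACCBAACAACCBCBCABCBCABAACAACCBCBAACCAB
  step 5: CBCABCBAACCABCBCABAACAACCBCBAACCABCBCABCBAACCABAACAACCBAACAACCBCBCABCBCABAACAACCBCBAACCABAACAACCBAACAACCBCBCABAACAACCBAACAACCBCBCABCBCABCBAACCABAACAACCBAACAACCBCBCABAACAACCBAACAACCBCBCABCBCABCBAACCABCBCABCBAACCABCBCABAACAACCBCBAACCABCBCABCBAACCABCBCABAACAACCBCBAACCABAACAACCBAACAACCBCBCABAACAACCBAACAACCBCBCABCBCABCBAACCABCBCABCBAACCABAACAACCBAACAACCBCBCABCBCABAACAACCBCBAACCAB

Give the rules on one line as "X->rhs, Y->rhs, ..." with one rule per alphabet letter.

A->AAC, B->CAB, C->CB

  step 4 ⇒ step 5: CBCABCBAACCABCBCABAACAACCBCBAACCABAACAACCBAACAACCBCBCABAACAACCBAACAACCBCBCABCBCABCBAACCABCBCABCBAACCABAACAACCBAACAACCBCBCABCBCABAACAACCBCBAACCAB ⇒ CB·CAB·CB·AAC·CAB·CB·CAB·AAC·AAC·CB·CB·AAC·CAB·CB·CAB·CB·AAC·CAB·AAC·AAC·CB·AAC·AAC·CB·CB·CAB·CB·CAB·AAC·AAC·CB·CB·AAC·CAB·AAC·AAC·CB·AAC·AAC·CB·CB·CAB·AAC·AAC·CB·AAC·AAC·CB·CB·CAB·CB·CAB·CB·AAC·CAB·AAC·AAC·CB·AAC·AAC·CB·CB·CAB·AAC·AAC·CB·AAC·AAC·CB·CB·CAB·CB·CAB·CB·AAC·CAB·CB·CAB·CB·AAC·CAB·CB·CAB·AAC·AAC·CB·CB·AAC·CAB·CB·CAB·CB·AAC·CAB·CB·CAB·AAC·AAC·CB·CB·AAC·CAB·AAC·AAC·CB·AAC·AAC·CB·CB·CAB·AAC·AAC·CB·AAC·AAC·CB·CB·CAB·CB·CAB·CB·AAC·CAB·CB·CAB·CB·AAC·CAB·AAC·AAC·CB·AAC·AAC·CB·CB·CAB·CB·CAB·AAC·AAC·CB·CB·AAC·CAB
    A ↦ AAC
    B ↦ CAB
    C ↦ CB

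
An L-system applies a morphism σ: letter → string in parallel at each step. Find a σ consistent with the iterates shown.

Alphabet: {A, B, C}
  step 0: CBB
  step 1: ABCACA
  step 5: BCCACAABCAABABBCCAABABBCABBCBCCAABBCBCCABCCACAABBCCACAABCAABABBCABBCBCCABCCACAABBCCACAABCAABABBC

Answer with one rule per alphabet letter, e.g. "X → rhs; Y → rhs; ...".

A->BC, B->CA, C->AB

  step 0 ⇒ step 1: CBB ⇒ AB·CA·CA
    B ↦ CA
    C ↦ AB
    A ↦ BC  (constrained at step 1)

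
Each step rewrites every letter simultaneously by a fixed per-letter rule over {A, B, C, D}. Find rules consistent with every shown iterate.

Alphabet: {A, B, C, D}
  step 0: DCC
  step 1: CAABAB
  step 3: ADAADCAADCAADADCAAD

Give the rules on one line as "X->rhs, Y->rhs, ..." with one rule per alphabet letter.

A->AD, B->A, C->AB, D->CA

  step 0 ⇒ step 1: DCC ⇒ CA·AB·AB
    C ↦ AB
    D ↦ CA
    A ↦ AD  (constrained at step 1)
    B ↦ A  (constrained at step 1)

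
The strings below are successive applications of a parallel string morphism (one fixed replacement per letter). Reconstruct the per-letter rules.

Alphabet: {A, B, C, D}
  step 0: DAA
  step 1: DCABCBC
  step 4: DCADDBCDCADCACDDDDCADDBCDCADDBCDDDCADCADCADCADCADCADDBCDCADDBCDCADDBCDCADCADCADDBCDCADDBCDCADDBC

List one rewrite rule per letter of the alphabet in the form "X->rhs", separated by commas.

  step 0 ⇒ step 1: DAA ⇒ DCA·BC·BC
    A ↦ BC
    D ↦ DCA
    B ↦ CD  (constrained at step 1)
    C ↦ DD  (constrained at step 1)

A->BC, B->CD, C->DD, D->DCA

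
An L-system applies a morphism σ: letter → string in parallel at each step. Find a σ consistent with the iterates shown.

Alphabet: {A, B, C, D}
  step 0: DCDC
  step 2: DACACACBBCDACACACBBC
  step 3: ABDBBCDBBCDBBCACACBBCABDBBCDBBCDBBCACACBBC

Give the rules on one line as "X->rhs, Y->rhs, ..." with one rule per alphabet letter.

A->D, B->AC, C->BBC, D->AB

  step 2 ⇒ step 3: DACACACBBCDACACACBBC ⇒ AB·D·BBC·D·BBC·D·BBC·AC·AC·BBC·AB·D·BBC·D·BBC·D·BBC·AC·AC·BBC
    A ↦ D
    B ↦ AC
    C ↦ BBC
    D ↦ AB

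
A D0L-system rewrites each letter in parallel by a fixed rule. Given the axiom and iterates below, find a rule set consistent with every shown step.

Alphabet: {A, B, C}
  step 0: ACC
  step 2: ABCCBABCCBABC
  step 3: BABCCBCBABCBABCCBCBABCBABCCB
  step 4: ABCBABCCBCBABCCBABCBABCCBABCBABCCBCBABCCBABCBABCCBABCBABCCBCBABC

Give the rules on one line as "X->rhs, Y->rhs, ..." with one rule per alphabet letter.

A->B, B->ABC, C->CB

  step 3 ⇒ step 4: BABCCBCBABCBABCCBCBABCBABCCB ⇒ ABC·B·ABC·CB·CB·ABC·CB·ABC·B·ABC·CB·ABC·B·ABC·CB·CB·ABC·CB·ABC·B·ABC·CB·ABC·B·ABC·CB·CB·ABC
    A ↦ B
    B ↦ ABC
    C ↦ CB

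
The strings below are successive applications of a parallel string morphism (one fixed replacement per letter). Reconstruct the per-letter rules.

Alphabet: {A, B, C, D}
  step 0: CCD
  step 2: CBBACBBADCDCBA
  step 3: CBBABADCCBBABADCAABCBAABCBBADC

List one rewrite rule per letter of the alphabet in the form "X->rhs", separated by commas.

A->DC, B->BA, C->CB, D->AAB

  step 2 ⇒ step 3: CBBACBBADCDCBA ⇒ CB·BA·BA·DC·CB·BA·BA·DC·AAB·CB·AAB·CB·BA·DC
    A ↦ DC
    B ↦ BA
    C ↦ CB
    D ↦ AAB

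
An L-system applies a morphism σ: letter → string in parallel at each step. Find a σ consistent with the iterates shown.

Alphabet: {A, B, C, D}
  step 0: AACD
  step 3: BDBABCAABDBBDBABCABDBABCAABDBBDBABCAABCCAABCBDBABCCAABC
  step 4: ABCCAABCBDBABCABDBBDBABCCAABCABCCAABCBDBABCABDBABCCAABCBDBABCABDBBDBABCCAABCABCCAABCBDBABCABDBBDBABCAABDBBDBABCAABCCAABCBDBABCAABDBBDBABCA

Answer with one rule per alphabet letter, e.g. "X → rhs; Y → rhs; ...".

A->BDB, B->ABC, C->A, D->CA

  step 3 ⇒ step 4: BDBABCAABDBBDBABCABDBABCAABDBBDBABCAABCCAABCBDBABCCAABC ⇒ ABC·CA·ABC·BDB·ABC·A·BDB·BDB·ABC·CA·ABC·ABC·CA·ABC·BDB·ABC·A·BDB·ABC·CA·ABC·BDB·ABC·A·BDB·BDB·ABC·CA·ABC·ABC·CA·ABC·BDB·ABC·A·BDB·BDB·ABC·A·A·BDB·BDB·ABC·A·ABC·CA·ABC·BDB·ABC·A·A·BDB·BDB·ABC·A
    A ↦ BDB
    B ↦ ABC
    C ↦ A
    D ↦ CA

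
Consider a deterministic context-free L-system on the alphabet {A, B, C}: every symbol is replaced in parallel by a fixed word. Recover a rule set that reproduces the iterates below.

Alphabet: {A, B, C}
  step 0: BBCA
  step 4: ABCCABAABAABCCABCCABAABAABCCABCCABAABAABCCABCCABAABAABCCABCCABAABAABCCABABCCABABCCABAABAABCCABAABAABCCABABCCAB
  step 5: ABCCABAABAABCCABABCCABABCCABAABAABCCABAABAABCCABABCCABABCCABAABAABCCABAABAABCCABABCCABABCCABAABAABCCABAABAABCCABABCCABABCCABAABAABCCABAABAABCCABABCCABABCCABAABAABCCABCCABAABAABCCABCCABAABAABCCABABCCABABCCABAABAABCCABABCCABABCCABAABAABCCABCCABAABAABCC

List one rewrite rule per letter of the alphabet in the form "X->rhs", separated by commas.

  step 4 ⇒ step 5: ABCCABAABAABCCABCCABAABAABCCABCCABAABAABCCABCCABAABAABCCABCCABAABAABCCABABCCABABCCABAABAABCCABAABAABCCABABCCAB ⇒ AB·CC·ABA·ABA·AB·CC·AB·AB·CC·AB·AB·CC·ABA·ABA·AB·CC·ABA·ABA·AB·CC·AB·AB·CC·AB·AB·CC·ABA·ABA·AB·CC·ABA·ABA·AB·CC·AB·AB·CC·AB·AB·CC·ABA·ABA·AB·CC·ABA·ABA·AB·CC·AB·AB·CC·AB·AB·CC·ABA·ABA·AB·CC·ABA·ABA·AB·CC·AB·AB·CC·AB·AB·CC·ABA·ABA·AB·CC·AB·CC·ABA·ABA·AB·CC·AB·CC·ABA·ABA·AB·CC·AB·AB·CC·AB·AB·CC·ABA·ABA·AB·CC·AB·AB·CC·AB·AB·CC·ABA·ABA·AB·CC·AB·CC·ABA·ABA·AB·CC
    A ↦ AB
    B ↦ CC
    C ↦ ABA

A->AB, B->CC, C->ABA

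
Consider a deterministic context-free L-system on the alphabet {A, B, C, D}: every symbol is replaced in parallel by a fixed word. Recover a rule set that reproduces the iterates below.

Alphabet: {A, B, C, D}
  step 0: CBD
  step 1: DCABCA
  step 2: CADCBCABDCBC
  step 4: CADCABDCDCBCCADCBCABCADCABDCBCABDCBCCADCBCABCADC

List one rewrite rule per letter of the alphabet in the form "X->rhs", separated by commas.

  step 1 ⇒ step 2: DCABCA ⇒ CA·DC·BC·AB·DC·BC
    A ↦ BC
    B ↦ AB
    C ↦ DC
    D ↦ CA

A->BC, B->AB, C->DC, D->CA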